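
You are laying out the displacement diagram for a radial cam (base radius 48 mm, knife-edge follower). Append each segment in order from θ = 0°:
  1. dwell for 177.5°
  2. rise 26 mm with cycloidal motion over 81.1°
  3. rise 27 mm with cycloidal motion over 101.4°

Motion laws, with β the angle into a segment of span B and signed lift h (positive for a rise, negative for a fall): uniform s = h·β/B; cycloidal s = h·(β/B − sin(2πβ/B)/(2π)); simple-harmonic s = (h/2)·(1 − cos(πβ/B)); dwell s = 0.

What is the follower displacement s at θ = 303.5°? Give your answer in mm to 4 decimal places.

seg 1 [0°–177.5°] dwell: s stays 0.0000
seg 2 [177.5°–258.6°] cycloidal, h=26: full span → s += 26 → s = 26.0000
seg 3 [258.6°–360°] cycloidal, h=27: θ=303.5° here. β=44.9, B=101.4. 27·(0.4428 − sin(2π·0.4428)/(2π)) = 10.4443 → s = 36.4443

36.4443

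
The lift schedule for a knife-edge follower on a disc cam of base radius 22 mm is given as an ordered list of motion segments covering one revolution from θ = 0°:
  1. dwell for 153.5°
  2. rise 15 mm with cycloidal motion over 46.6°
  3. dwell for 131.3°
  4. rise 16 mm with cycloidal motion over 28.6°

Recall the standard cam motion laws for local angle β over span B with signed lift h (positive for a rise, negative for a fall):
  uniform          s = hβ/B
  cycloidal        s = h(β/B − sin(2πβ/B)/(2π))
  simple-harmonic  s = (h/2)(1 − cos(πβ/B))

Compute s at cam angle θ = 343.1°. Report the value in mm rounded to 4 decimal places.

seg 1 [0°–153.5°] dwell: s stays 0.0000
seg 2 [153.5°–200.1°] cycloidal, h=15: full span → s += 15 → s = 15.0000
seg 3 [200.1°–331.4°] dwell: s stays 15.0000
seg 4 [331.4°–360°] cycloidal, h=16: θ=343.1° here. β=11.7, B=28.6. 16·(0.4091 − sin(2π·0.4091)/(2π)) = 5.1687 → s = 20.1687

20.1687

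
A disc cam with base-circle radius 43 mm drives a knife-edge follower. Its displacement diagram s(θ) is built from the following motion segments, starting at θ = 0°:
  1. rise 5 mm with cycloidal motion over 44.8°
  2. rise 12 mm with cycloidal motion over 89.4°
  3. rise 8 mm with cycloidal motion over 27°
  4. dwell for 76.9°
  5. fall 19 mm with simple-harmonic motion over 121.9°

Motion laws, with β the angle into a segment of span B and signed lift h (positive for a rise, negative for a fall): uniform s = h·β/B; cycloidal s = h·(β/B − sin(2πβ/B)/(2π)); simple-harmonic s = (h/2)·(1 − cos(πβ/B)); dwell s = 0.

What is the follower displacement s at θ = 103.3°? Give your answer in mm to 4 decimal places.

seg 1 [0°–44.8°] cycloidal, h=5: full span → s += 5 → s = 5.0000
seg 2 [44.8°–134.2°] cycloidal, h=12: θ=103.3° here. β=58.5, B=89.4. 12·(0.6544 − sin(2π·0.6544)/(2π)) = 9.4276 → s = 14.4276

14.4276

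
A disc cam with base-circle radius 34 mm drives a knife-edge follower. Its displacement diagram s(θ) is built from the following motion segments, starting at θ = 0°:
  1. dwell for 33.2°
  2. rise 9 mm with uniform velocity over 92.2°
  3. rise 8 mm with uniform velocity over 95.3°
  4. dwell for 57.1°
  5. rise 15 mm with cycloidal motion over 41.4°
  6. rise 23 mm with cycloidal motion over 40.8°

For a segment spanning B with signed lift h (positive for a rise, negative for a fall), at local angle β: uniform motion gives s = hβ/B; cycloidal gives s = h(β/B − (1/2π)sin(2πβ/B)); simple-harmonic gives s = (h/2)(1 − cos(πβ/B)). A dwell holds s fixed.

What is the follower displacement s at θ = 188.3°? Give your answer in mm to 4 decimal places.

seg 1 [0°–33.2°] dwell: s stays 0.0000
seg 2 [33.2°–125.4°] uniform, h=9: full span → s += 9 → s = 9.0000
seg 3 [125.4°–220.7°] uniform, h=8: θ=188.3° here. β=62.9, B=95.3. 8·62.9/95.3 = 5.2802 → s = 14.2802

14.2802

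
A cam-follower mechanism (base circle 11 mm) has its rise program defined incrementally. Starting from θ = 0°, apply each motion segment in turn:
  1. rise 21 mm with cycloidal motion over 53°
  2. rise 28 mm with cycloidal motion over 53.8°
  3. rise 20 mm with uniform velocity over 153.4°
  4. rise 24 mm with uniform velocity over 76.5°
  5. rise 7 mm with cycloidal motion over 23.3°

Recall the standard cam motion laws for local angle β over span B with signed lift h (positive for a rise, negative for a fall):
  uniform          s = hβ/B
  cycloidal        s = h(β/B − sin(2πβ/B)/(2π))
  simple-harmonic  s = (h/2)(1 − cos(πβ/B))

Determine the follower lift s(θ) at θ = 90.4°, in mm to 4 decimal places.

seg 1 [0°–53°] cycloidal, h=21: full span → s += 21 → s = 21.0000
seg 2 [53°–106.8°] cycloidal, h=28: θ=90.4° here. β=37.4, B=53.8. 28·(0.6952 − sin(2π·0.6952)/(2π)) = 23.6592 → s = 44.6592

44.6592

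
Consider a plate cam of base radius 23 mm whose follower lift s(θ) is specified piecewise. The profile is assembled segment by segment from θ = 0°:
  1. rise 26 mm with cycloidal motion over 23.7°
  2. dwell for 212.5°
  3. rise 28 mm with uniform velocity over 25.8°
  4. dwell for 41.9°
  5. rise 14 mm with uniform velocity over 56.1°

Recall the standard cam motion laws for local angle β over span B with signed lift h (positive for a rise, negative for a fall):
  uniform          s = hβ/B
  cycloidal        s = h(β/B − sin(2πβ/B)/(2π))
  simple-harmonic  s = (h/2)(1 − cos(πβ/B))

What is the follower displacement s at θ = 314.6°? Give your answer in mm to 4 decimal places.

seg 1 [0°–23.7°] cycloidal, h=26: full span → s += 26 → s = 26.0000
seg 2 [23.7°–236.2°] dwell: s stays 26.0000
seg 3 [236.2°–262°] uniform, h=28: full span → s += 28 → s = 54.0000
seg 4 [262°–303.9°] dwell: s stays 54.0000
seg 5 [303.9°–360°] uniform, h=14: θ=314.6° here. β=10.7, B=56.1. 14·10.7/56.1 = 2.6702 → s = 56.6702

56.6702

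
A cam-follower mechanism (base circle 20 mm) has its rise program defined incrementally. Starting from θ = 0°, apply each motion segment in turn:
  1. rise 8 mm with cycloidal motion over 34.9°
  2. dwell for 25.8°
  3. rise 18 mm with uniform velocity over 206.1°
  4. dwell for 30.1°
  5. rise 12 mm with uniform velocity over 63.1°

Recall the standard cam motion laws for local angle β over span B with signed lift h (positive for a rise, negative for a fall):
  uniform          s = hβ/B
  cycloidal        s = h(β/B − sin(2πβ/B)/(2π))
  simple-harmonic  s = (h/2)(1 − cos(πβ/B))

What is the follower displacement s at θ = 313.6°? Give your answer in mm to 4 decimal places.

seg 1 [0°–34.9°] cycloidal, h=8: full span → s += 8 → s = 8.0000
seg 2 [34.9°–60.7°] dwell: s stays 8.0000
seg 3 [60.7°–266.8°] uniform, h=18: full span → s += 18 → s = 26.0000
seg 4 [266.8°–296.9°] dwell: s stays 26.0000
seg 5 [296.9°–360°] uniform, h=12: θ=313.6° here. β=16.7, B=63.1. 12·16.7/63.1 = 3.1759 → s = 29.1759

29.1759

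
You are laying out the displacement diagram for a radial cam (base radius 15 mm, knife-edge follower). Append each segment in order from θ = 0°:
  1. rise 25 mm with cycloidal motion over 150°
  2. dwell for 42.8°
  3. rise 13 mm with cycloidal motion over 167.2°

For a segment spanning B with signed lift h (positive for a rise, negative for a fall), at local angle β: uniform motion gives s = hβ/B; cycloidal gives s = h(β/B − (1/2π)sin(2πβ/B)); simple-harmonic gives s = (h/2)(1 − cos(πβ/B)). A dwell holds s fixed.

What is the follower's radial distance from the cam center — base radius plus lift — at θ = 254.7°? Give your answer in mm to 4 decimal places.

seg 1 [0°–150°] cycloidal, h=25: full span → s += 25 → s = 25.0000
seg 2 [150°–192.8°] dwell: s stays 25.0000
seg 3 [192.8°–360°] cycloidal, h=13: θ=254.7° here. β=61.9, B=167.2. 13·(0.3702 − sin(2π·0.3702)/(2π)) = 3.3065 → s = 28.3065
radial distance = base radius + s = 15 + 28.3065 = 43.3065

43.3065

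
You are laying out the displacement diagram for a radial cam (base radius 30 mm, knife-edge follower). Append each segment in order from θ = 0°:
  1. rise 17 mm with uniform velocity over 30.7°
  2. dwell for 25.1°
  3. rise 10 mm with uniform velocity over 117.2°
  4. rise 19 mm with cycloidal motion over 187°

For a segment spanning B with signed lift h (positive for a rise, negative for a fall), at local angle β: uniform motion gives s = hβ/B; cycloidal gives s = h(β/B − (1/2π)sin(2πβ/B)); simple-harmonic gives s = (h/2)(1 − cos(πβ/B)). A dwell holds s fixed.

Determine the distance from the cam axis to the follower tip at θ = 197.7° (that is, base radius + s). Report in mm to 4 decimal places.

seg 1 [0°–30.7°] uniform, h=17: full span → s += 17 → s = 17.0000
seg 2 [30.7°–55.8°] dwell: s stays 17.0000
seg 3 [55.8°–173°] uniform, h=10: full span → s += 10 → s = 27.0000
seg 4 [173°–360°] cycloidal, h=19: θ=197.7° here. β=24.7, B=187. 19·(0.1321 − sin(2π·0.1321)/(2π)) = 0.2783 → s = 27.2783
radial distance = base radius + s = 30 + 27.2783 = 57.2783

57.2783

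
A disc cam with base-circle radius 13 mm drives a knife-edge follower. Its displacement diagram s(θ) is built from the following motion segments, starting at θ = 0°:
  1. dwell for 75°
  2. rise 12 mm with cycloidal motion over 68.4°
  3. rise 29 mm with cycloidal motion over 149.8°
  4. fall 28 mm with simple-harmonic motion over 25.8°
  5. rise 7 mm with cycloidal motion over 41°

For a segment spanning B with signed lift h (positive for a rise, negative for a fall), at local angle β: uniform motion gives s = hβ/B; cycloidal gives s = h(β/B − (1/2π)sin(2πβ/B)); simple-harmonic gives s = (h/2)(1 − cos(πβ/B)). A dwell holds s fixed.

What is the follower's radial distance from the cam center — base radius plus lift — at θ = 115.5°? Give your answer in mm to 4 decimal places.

seg 1 [0°–75°] dwell: s stays 0.0000
seg 2 [75°–143.4°] cycloidal, h=12: θ=115.5° here. β=40.5, B=68.4. 12·(0.5921 − sin(2π·0.5921)/(2π)) = 8.1499 → s = 8.1499
radial distance = base radius + s = 13 + 8.1499 = 21.1499

21.1499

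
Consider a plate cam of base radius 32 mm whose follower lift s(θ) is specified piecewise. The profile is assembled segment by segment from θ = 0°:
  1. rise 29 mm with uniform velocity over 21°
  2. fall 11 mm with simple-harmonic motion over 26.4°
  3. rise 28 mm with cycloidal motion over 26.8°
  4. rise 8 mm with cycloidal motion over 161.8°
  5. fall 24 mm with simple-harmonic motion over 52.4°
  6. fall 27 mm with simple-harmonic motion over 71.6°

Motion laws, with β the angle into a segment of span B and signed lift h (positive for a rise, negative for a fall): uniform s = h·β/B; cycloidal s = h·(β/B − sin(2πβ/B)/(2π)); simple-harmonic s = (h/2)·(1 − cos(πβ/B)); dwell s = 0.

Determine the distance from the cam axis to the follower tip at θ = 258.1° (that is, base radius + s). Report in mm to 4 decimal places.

seg 1 [0°–21°] uniform, h=29: full span → s += 29 → s = 29.0000
seg 2 [21°–47.4°] simple-harmonic, h=-11: full span → s += -11 → s = 18.0000
seg 3 [47.4°–74.2°] cycloidal, h=28: full span → s += 28 → s = 46.0000
seg 4 [74.2°–236°] cycloidal, h=8: full span → s += 8 → s = 54.0000
seg 5 [236°–288.4°] simple-harmonic, h=-24: θ=258.1° here. β=22.1, B=52.4. -24/2·(1 − cos(π·0.4218)) = -9.0799 → s = 44.9201
radial distance = base radius + s = 32 + 44.9201 = 76.9201

76.9201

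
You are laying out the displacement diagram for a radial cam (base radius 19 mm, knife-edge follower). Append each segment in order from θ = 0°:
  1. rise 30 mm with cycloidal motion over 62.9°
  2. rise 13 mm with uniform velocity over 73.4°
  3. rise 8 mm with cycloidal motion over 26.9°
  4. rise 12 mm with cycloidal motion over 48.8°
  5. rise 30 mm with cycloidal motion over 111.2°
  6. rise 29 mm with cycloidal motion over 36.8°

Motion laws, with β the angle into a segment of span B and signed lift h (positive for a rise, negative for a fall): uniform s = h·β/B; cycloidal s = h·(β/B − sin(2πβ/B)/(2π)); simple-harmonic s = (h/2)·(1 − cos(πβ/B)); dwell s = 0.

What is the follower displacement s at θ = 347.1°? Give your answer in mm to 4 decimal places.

seg 1 [0°–62.9°] cycloidal, h=30: full span → s += 30 → s = 30.0000
seg 2 [62.9°–136.3°] uniform, h=13: full span → s += 13 → s = 43.0000
seg 3 [136.3°–163.2°] cycloidal, h=8: full span → s += 8 → s = 51.0000
seg 4 [163.2°–212°] cycloidal, h=12: full span → s += 12 → s = 63.0000
seg 5 [212°–323.2°] cycloidal, h=30: full span → s += 30 → s = 93.0000
seg 6 [323.2°–360°] cycloidal, h=29: θ=347.1° here. β=23.9, B=36.8. 29·(0.6495 − sin(2π·0.6495)/(2π)) = 22.5590 → s = 115.5590

115.5590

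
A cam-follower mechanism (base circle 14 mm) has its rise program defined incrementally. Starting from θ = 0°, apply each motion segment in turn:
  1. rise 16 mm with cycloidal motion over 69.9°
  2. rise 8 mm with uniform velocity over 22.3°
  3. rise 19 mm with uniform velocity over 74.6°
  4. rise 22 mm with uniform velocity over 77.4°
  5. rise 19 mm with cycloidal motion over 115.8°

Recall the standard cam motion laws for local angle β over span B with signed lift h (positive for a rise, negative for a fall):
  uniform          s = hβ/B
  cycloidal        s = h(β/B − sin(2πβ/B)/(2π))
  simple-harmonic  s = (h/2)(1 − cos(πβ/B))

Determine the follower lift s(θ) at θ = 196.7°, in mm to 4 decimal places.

seg 1 [0°–69.9°] cycloidal, h=16: full span → s += 16 → s = 16.0000
seg 2 [69.9°–92.2°] uniform, h=8: full span → s += 8 → s = 24.0000
seg 3 [92.2°–166.8°] uniform, h=19: full span → s += 19 → s = 43.0000
seg 4 [166.8°–244.2°] uniform, h=22: θ=196.7° here. β=29.9, B=77.4. 22·29.9/77.4 = 8.4987 → s = 51.4987

51.4987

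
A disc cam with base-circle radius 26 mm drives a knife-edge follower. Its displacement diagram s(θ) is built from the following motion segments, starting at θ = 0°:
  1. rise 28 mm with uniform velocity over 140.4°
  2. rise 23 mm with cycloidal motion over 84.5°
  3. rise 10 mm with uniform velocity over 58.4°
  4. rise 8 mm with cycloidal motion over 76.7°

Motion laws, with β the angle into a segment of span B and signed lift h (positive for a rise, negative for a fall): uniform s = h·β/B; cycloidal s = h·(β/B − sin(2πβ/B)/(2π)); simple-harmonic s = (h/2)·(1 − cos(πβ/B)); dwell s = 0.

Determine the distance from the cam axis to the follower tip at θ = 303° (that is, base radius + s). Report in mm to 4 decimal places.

seg 1 [0°–140.4°] uniform, h=28: full span → s += 28 → s = 28.0000
seg 2 [140.4°–224.9°] cycloidal, h=23: full span → s += 23 → s = 51.0000
seg 3 [224.9°–283.3°] uniform, h=10: full span → s += 10 → s = 61.0000
seg 4 [283.3°–360°] cycloidal, h=8: θ=303° here. β=19.7, B=76.7. 8·(0.2568 − sin(2π·0.2568)/(2π)) = 0.7827 → s = 61.7827
radial distance = base radius + s = 26 + 61.7827 = 87.7827

87.7827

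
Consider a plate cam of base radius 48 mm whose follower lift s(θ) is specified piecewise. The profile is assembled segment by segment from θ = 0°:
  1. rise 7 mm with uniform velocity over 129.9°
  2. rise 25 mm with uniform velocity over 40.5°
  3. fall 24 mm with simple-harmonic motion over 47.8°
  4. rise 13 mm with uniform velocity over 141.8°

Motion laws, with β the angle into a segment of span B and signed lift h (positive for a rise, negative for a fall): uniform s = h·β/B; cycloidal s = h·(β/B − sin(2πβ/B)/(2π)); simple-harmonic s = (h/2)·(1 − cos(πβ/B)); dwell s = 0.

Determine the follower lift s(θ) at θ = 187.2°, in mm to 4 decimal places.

seg 1 [0°–129.9°] uniform, h=7: full span → s += 7 → s = 7.0000
seg 2 [129.9°–170.4°] uniform, h=25: full span → s += 25 → s = 32.0000
seg 3 [170.4°–218.2°] simple-harmonic, h=-24: θ=187.2° here. β=16.8, B=47.8. -24/2·(1 − cos(π·0.3515)) = -6.6014 → s = 25.3986

25.3986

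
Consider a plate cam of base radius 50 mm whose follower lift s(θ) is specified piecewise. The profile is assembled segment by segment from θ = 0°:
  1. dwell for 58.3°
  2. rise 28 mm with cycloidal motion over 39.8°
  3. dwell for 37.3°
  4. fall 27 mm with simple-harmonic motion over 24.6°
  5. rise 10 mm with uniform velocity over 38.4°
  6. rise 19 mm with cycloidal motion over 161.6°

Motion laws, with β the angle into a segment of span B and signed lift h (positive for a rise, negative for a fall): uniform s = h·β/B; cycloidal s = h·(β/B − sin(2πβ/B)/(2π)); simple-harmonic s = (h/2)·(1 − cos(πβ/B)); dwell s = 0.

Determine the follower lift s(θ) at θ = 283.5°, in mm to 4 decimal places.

seg 1 [0°–58.3°] dwell: s stays 0.0000
seg 2 [58.3°–98.1°] cycloidal, h=28: full span → s += 28 → s = 28.0000
seg 3 [98.1°–135.4°] dwell: s stays 28.0000
seg 4 [135.4°–160°] simple-harmonic, h=-27: full span → s += -27 → s = 1.0000
seg 5 [160°–198.4°] uniform, h=10: full span → s += 10 → s = 11.0000
seg 6 [198.4°–360°] cycloidal, h=19: θ=283.5° here. β=85.1, B=161.6. 19·(0.5266 − sin(2π·0.5266)/(2π)) = 10.5088 → s = 21.5088

21.5088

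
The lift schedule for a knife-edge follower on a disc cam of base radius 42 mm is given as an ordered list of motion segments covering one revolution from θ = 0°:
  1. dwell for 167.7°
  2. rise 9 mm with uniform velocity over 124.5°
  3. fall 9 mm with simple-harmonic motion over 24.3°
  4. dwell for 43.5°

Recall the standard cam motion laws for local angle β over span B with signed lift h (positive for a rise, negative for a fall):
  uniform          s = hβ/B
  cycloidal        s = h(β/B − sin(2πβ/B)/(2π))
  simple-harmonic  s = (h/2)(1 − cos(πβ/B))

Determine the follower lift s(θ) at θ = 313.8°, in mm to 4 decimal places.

seg 1 [0°–167.7°] dwell: s stays 0.0000
seg 2 [167.7°–292.2°] uniform, h=9: full span → s += 9 → s = 9.0000
seg 3 [292.2°–316.5°] simple-harmonic, h=-9: θ=313.8° here. β=21.6, B=24.3. -9/2·(1 − cos(π·0.8889)) = -8.7286 → s = 0.2714

0.2714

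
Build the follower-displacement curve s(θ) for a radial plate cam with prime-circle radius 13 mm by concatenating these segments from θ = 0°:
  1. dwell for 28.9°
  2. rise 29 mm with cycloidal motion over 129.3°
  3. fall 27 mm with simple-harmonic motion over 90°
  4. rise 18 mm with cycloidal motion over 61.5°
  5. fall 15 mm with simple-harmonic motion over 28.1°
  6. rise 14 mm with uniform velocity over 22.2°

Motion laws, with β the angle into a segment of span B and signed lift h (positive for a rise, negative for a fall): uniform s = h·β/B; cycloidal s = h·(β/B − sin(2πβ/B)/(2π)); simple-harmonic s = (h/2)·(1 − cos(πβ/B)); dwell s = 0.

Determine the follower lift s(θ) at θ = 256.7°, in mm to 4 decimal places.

seg 1 [0°–28.9°] dwell: s stays 0.0000
seg 2 [28.9°–158.2°] cycloidal, h=29: full span → s += 29 → s = 29.0000
seg 3 [158.2°–248.2°] simple-harmonic, h=-27: full span → s += -27 → s = 2.0000
seg 4 [248.2°–309.7°] cycloidal, h=18: θ=256.7° here. β=8.5, B=61.5. 18·(0.1382 − sin(2π·0.1382)/(2π)) = 0.3011 → s = 2.3011

2.3011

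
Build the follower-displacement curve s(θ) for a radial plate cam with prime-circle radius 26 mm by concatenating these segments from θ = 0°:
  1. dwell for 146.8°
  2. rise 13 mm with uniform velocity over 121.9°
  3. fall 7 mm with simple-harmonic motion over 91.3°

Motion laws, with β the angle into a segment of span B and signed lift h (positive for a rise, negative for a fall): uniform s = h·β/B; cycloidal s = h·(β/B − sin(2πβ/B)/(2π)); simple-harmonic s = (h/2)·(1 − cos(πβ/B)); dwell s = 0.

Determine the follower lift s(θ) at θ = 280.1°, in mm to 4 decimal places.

seg 1 [0°–146.8°] dwell: s stays 0.0000
seg 2 [146.8°–268.7°] uniform, h=13: full span → s += 13 → s = 13.0000
seg 3 [268.7°–360°] simple-harmonic, h=-7: θ=280.1° here. β=11.4, B=91.3. -7/2·(1 − cos(π·0.1249)) = -0.2658 → s = 12.7342

12.7342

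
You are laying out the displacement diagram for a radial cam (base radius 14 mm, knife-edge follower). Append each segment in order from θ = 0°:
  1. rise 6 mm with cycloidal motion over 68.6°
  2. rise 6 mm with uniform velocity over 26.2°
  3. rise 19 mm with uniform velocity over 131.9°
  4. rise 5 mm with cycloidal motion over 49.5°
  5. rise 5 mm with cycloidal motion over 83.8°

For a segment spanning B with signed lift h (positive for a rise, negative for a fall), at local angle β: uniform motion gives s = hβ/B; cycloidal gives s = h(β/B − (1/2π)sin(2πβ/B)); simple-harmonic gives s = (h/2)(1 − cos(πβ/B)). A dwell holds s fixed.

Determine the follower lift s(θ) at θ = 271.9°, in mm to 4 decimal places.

seg 1 [0°–68.6°] cycloidal, h=6: full span → s += 6 → s = 6.0000
seg 2 [68.6°–94.8°] uniform, h=6: full span → s += 6 → s = 12.0000
seg 3 [94.8°–226.7°] uniform, h=19: full span → s += 19 → s = 31.0000
seg 4 [226.7°–276.2°] cycloidal, h=5: θ=271.9° here. β=45.2, B=49.5. 5·(0.9131 − sin(2π·0.9131)/(2π)) = 4.9788 → s = 35.9788

35.9788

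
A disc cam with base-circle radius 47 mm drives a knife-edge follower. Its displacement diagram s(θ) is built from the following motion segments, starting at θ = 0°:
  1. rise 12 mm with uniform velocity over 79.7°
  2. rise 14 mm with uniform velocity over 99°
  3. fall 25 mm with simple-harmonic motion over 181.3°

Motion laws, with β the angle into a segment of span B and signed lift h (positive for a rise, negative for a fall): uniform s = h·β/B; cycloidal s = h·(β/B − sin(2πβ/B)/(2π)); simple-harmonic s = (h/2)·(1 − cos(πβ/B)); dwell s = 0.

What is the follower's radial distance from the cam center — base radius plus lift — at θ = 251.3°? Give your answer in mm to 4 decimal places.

seg 1 [0°–79.7°] uniform, h=12: full span → s += 12 → s = 12.0000
seg 2 [79.7°–178.7°] uniform, h=14: full span → s += 14 → s = 26.0000
seg 3 [178.7°–360°] simple-harmonic, h=-25: θ=251.3° here. β=72.6, B=181.3. -25/2·(1 − cos(π·0.4004)) = -8.6538 → s = 17.3462
radial distance = base radius + s = 47 + 17.3462 = 64.3462

64.3462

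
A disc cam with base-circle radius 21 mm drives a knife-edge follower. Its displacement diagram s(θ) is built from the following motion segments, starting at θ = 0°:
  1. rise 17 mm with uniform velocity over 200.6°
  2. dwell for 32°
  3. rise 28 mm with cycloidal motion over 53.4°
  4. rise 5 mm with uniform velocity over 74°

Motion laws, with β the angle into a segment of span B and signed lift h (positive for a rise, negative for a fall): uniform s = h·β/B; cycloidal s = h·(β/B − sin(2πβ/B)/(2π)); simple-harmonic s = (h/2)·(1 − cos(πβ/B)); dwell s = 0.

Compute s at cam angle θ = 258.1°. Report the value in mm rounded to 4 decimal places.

seg 1 [0°–200.6°] uniform, h=17: full span → s += 17 → s = 17.0000
seg 2 [200.6°–232.6°] dwell: s stays 17.0000
seg 3 [232.6°–286°] cycloidal, h=28: θ=258.1° here. β=25.5, B=53.4. 28·(0.4775 − sin(2π·0.4775)/(2π)) = 12.7437 → s = 29.7437

29.7437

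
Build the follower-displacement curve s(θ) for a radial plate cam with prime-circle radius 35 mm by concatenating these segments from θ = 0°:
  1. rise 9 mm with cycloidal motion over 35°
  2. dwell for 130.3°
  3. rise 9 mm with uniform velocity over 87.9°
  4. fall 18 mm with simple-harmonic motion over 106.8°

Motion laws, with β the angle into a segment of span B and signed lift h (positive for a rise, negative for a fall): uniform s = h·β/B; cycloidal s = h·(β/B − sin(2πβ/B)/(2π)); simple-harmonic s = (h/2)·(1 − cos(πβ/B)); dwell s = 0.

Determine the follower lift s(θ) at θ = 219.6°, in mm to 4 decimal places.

seg 1 [0°–35°] cycloidal, h=9: full span → s += 9 → s = 9.0000
seg 2 [35°–165.3°] dwell: s stays 9.0000
seg 3 [165.3°–253.2°] uniform, h=9: θ=219.6° here. β=54.3, B=87.9. 9·54.3/87.9 = 5.5597 → s = 14.5597

14.5597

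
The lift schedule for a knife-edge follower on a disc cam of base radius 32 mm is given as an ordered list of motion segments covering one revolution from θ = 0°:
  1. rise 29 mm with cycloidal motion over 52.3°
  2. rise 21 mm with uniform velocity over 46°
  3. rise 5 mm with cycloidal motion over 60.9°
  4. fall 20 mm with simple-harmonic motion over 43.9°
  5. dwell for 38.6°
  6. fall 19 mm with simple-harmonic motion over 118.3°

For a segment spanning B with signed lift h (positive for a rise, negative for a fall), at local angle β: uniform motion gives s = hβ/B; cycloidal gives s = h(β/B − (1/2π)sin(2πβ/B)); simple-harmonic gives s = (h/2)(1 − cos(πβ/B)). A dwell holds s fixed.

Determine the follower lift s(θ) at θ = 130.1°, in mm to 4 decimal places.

seg 1 [0°–52.3°] cycloidal, h=29: full span → s += 29 → s = 29.0000
seg 2 [52.3°–98.3°] uniform, h=21: full span → s += 21 → s = 50.0000
seg 3 [98.3°–159.2°] cycloidal, h=5: θ=130.1° here. β=31.8, B=60.9. 5·(0.5222 − sin(2π·0.5222)/(2π)) = 2.7213 → s = 52.7213

52.7213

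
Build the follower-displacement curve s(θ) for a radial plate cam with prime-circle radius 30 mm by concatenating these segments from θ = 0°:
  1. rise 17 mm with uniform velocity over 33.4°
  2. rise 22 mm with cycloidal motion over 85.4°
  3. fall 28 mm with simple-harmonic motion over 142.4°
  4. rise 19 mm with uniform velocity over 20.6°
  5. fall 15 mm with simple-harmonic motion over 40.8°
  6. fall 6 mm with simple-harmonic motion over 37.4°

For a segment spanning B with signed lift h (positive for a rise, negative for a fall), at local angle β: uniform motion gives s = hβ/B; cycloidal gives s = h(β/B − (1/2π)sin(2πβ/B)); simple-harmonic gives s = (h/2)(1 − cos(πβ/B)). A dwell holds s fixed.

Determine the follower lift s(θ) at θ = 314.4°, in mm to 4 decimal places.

seg 1 [0°–33.4°] uniform, h=17: full span → s += 17 → s = 17.0000
seg 2 [33.4°–118.8°] cycloidal, h=22: full span → s += 22 → s = 39.0000
seg 3 [118.8°–261.2°] simple-harmonic, h=-28: full span → s += -28 → s = 11.0000
seg 4 [261.2°–281.8°] uniform, h=19: full span → s += 19 → s = 30.0000
seg 5 [281.8°–322.6°] simple-harmonic, h=-15: θ=314.4° here. β=32.6, B=40.8. -15/2·(1 − cos(π·0.7990)) = -13.5540 → s = 16.4460

16.4460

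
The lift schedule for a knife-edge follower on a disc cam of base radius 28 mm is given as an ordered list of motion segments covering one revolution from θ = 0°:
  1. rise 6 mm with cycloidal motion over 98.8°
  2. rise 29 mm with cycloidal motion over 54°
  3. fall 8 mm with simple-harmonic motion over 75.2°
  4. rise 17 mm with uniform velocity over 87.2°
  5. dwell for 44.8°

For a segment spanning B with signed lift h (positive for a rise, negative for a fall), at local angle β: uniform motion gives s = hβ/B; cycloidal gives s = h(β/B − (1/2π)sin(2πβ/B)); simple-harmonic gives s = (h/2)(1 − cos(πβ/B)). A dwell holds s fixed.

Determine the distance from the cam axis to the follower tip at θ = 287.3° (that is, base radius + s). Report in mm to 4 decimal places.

seg 1 [0°–98.8°] cycloidal, h=6: full span → s += 6 → s = 6.0000
seg 2 [98.8°–152.8°] cycloidal, h=29: full span → s += 29 → s = 35.0000
seg 3 [152.8°–228°] simple-harmonic, h=-8: full span → s += -8 → s = 27.0000
seg 4 [228°–315.2°] uniform, h=17: θ=287.3° here. β=59.3, B=87.2. 17·59.3/87.2 = 11.5608 → s = 38.5608
radial distance = base radius + s = 28 + 38.5608 = 66.5608

66.5608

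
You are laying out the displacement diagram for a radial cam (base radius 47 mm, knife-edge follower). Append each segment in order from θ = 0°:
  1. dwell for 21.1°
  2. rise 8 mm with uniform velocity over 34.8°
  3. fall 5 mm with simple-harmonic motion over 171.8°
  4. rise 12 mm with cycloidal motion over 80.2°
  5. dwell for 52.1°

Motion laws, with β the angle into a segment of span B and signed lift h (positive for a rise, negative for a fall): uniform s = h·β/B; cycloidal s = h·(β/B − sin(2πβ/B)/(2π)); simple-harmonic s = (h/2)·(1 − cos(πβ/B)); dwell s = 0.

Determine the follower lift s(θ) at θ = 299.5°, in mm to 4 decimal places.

seg 1 [0°–21.1°] dwell: s stays 0.0000
seg 2 [21.1°–55.9°] uniform, h=8: full span → s += 8 → s = 8.0000
seg 3 [55.9°–227.7°] simple-harmonic, h=-5: full span → s += -5 → s = 3.0000
seg 4 [227.7°–307.9°] cycloidal, h=12: θ=299.5° here. β=71.8, B=80.2. 12·(0.8953 − sin(2π·0.8953)/(2π)) = 11.9112 → s = 14.9112

14.9112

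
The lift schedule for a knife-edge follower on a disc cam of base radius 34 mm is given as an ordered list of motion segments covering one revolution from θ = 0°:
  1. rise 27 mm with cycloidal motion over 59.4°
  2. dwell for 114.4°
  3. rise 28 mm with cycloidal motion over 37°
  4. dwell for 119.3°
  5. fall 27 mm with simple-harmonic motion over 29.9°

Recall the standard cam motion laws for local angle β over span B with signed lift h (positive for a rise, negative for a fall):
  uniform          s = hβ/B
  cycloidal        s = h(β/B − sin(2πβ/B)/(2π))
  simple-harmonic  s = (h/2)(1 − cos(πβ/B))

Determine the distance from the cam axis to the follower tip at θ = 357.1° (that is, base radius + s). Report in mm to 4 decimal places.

seg 1 [0°–59.4°] cycloidal, h=27: full span → s += 27 → s = 27.0000
seg 2 [59.4°–173.8°] dwell: s stays 27.0000
seg 3 [173.8°–210.8°] cycloidal, h=28: full span → s += 28 → s = 55.0000
seg 4 [210.8°–330.1°] dwell: s stays 55.0000
seg 5 [330.1°–360°] simple-harmonic, h=-27: θ=357.1° here. β=27, B=29.9. -27/2·(1 − cos(π·0.9030)) = -26.3781 → s = 28.6219
radial distance = base radius + s = 34 + 28.6219 = 62.6219

62.6219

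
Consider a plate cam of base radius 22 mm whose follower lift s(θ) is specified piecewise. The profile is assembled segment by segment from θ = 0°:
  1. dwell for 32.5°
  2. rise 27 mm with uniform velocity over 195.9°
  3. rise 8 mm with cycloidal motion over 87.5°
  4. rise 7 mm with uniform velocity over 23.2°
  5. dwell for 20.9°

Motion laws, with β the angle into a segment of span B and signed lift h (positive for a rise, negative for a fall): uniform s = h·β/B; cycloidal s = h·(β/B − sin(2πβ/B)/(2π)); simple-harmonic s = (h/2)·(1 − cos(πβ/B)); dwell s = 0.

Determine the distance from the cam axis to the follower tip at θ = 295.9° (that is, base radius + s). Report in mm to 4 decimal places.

seg 1 [0°–32.5°] dwell: s stays 0.0000
seg 2 [32.5°–228.4°] uniform, h=27: full span → s += 27 → s = 27.0000
seg 3 [228.4°–315.9°] cycloidal, h=8: θ=295.9° here. β=67.5, B=87.5. 8·(0.7714 − sin(2π·0.7714)/(2π)) = 7.4331 → s = 34.4331
radial distance = base radius + s = 22 + 34.4331 = 56.4331

56.4331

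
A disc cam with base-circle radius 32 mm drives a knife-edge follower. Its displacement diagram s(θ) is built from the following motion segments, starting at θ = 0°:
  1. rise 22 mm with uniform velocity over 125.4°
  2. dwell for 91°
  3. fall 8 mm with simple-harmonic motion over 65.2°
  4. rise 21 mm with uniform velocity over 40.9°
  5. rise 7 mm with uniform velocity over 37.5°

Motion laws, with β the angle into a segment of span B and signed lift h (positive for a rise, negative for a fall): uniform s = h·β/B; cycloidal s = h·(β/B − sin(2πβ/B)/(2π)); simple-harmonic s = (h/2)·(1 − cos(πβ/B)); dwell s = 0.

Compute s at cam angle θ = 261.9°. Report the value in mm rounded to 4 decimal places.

seg 1 [0°–125.4°] uniform, h=22: full span → s += 22 → s = 22.0000
seg 2 [125.4°–216.4°] dwell: s stays 22.0000
seg 3 [216.4°–281.6°] simple-harmonic, h=-8: θ=261.9° here. β=45.5, B=65.2. -8/2·(1 − cos(π·0.6979)) = -6.3293 → s = 15.6707

15.6707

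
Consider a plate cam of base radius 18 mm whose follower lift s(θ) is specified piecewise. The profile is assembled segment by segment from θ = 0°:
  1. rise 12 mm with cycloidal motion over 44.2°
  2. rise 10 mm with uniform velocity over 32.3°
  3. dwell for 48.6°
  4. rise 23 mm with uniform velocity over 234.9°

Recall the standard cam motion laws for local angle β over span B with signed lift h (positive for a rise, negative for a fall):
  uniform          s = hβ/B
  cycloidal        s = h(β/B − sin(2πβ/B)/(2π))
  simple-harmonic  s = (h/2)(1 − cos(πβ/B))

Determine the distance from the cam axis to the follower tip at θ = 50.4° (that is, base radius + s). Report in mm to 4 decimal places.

seg 1 [0°–44.2°] cycloidal, h=12: full span → s += 12 → s = 12.0000
seg 2 [44.2°–76.5°] uniform, h=10: θ=50.4° here. β=6.2, B=32.3. 10·6.2/32.3 = 1.9195 → s = 13.9195
radial distance = base radius + s = 18 + 13.9195 = 31.9195

31.9195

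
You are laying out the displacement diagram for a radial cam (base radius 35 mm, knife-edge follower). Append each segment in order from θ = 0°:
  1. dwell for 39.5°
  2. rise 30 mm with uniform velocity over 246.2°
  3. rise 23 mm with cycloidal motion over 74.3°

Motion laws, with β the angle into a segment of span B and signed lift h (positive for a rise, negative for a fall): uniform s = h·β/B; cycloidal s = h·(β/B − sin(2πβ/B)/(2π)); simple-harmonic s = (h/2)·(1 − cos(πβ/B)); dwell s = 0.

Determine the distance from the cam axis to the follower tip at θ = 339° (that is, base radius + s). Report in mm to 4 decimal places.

seg 1 [0°–39.5°] dwell: s stays 0.0000
seg 2 [39.5°–285.7°] uniform, h=30: full span → s += 30 → s = 30.0000
seg 3 [285.7°–360°] cycloidal, h=23: θ=339° here. β=53.3, B=74.3. 23·(0.7174 − sin(2π·0.7174)/(2π)) = 20.0832 → s = 50.0832
radial distance = base radius + s = 35 + 50.0832 = 85.0832

85.0832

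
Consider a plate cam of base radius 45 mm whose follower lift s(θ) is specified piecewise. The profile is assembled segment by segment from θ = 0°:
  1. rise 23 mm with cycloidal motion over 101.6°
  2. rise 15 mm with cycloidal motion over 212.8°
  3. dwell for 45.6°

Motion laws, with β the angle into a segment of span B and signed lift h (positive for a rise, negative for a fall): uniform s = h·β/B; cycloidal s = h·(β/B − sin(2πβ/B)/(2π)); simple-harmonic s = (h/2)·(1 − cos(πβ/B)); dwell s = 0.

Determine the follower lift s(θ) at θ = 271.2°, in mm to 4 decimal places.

seg 1 [0°–101.6°] cycloidal, h=23: full span → s += 23 → s = 23.0000
seg 2 [101.6°–314.4°] cycloidal, h=15: θ=271.2° here. β=169.6, B=212.8. 15·(0.7970 − sin(2π·0.7970)/(2π)) = 14.2389 → s = 37.2389

37.2389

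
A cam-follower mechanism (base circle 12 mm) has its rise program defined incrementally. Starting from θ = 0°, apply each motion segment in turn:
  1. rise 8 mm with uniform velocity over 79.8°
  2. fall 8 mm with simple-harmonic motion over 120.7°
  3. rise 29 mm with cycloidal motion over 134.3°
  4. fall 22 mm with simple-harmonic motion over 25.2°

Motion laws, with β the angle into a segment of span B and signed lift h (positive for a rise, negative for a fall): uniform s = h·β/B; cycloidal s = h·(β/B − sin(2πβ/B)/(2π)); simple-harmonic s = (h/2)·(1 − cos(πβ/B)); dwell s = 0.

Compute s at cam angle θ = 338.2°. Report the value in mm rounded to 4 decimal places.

seg 1 [0°–79.8°] uniform, h=8: full span → s += 8 → s = 8.0000
seg 2 [79.8°–200.5°] simple-harmonic, h=-8: full span → s += -8 → s = 0.0000
seg 3 [200.5°–334.8°] cycloidal, h=29: full span → s += 29 → s = 29.0000
seg 4 [334.8°–360°] simple-harmonic, h=-22: θ=338.2° here. β=3.4, B=25.2. -22/2·(1 − cos(π·0.1349)) = -0.9734 → s = 28.0266

28.0266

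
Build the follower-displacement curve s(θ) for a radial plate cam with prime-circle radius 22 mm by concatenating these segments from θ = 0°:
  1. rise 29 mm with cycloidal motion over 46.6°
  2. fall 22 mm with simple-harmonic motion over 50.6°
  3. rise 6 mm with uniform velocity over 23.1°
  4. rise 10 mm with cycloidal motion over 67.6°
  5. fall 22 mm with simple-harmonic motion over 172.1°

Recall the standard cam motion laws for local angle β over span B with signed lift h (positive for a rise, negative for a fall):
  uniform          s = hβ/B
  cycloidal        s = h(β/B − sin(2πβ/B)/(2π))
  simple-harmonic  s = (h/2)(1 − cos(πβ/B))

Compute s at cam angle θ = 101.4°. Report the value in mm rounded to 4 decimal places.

seg 1 [0°–46.6°] cycloidal, h=29: full span → s += 29 → s = 29.0000
seg 2 [46.6°–97.2°] simple-harmonic, h=-22: full span → s += -22 → s = 7.0000
seg 3 [97.2°–120.3°] uniform, h=6: θ=101.4° here. β=4.2, B=23.1. 6·4.2/23.1 = 1.0909 → s = 8.0909

8.0909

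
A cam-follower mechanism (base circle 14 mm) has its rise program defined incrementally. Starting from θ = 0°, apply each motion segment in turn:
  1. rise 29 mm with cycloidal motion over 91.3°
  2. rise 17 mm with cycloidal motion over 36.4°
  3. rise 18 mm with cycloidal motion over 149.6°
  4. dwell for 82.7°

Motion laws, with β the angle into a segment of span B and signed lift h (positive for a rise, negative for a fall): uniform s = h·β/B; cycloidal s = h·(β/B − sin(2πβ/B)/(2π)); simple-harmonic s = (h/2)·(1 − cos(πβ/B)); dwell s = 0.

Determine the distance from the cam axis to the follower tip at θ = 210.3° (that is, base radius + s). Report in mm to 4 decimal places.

seg 1 [0°–91.3°] cycloidal, h=29: full span → s += 29 → s = 29.0000
seg 2 [91.3°–127.7°] cycloidal, h=17: full span → s += 17 → s = 46.0000
seg 3 [127.7°–277.3°] cycloidal, h=18: θ=210.3° here. β=82.6, B=149.6. 18·(0.5521 − sin(2π·0.5521)/(2π)) = 10.8603 → s = 56.8603
radial distance = base radius + s = 14 + 56.8603 = 70.8603

70.8603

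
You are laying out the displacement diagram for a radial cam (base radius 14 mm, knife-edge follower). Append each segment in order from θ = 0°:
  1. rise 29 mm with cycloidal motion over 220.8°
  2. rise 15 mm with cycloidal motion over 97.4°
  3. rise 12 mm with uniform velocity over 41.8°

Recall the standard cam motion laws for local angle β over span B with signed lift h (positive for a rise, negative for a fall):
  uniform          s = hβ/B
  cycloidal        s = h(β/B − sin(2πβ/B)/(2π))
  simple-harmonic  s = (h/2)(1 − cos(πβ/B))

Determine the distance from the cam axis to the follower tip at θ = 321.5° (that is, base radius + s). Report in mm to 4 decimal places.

seg 1 [0°–220.8°] cycloidal, h=29: full span → s += 29 → s = 29.0000
seg 2 [220.8°–318.2°] cycloidal, h=15: full span → s += 15 → s = 44.0000
seg 3 [318.2°–360°] uniform, h=12: θ=321.5° here. β=3.3, B=41.8. 12·3.3/41.8 = 0.9474 → s = 44.9474
radial distance = base radius + s = 14 + 44.9474 = 58.9474

58.9474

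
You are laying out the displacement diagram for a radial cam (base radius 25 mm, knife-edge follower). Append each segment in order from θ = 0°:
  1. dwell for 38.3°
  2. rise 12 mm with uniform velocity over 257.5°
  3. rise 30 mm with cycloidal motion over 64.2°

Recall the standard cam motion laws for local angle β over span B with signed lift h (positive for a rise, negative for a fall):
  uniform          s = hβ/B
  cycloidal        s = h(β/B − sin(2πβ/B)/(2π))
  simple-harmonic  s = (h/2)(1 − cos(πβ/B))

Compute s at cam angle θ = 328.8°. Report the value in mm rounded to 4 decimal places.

seg 1 [0°–38.3°] dwell: s stays 0.0000
seg 2 [38.3°–295.8°] uniform, h=12: full span → s += 12 → s = 12.0000
seg 3 [295.8°–360°] cycloidal, h=30: θ=328.8° here. β=33, B=64.2. 30·(0.5140 − sin(2π·0.5140)/(2π)) = 15.8406 → s = 27.8406

27.8406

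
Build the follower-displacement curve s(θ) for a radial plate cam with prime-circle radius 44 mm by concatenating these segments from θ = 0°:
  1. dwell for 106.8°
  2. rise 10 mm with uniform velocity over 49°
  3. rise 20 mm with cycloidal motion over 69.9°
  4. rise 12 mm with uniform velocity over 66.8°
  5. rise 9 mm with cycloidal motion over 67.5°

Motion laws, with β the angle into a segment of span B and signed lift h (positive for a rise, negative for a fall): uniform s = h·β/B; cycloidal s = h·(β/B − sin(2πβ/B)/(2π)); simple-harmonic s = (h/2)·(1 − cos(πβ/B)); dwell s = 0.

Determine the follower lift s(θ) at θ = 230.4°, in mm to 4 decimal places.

seg 1 [0°–106.8°] dwell: s stays 0.0000
seg 2 [106.8°–155.8°] uniform, h=10: full span → s += 10 → s = 10.0000
seg 3 [155.8°–225.7°] cycloidal, h=20: full span → s += 20 → s = 30.0000
seg 4 [225.7°–292.5°] uniform, h=12: θ=230.4° here. β=4.7, B=66.8. 12·4.7/66.8 = 0.8443 → s = 30.8443

30.8443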